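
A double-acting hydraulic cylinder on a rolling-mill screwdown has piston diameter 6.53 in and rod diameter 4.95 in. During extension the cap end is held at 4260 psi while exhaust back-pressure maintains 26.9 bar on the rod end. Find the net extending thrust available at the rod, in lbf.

F ≈ 1.37e5 lbf

Cap-side area A_cap = π/4 × (6.53 in)² = 33.49 in^2
Rod-side annular area A_ann = π/4 × (6.53² − 4.95²) = 14.25 in^2
Net thrust = P_cap·A_cap − P_rod·A_ann = 1.427e5 lbf − 5558 lbf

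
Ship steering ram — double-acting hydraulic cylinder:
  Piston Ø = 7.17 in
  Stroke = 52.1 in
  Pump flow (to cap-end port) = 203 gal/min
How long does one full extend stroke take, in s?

Cap-side area A_cap = π/4 × (7.17 in)² = 40.38 in^2
Swept volume V = A × L; t = V / Q = A·L / Q

t ≈ 2.69 s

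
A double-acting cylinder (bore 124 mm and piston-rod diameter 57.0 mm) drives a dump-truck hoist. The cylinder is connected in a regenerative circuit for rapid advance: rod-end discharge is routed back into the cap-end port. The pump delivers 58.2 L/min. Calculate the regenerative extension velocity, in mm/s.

In regeneration the rod-end outflow joins the pump flow into the cap end, so the net volume the pump must supply per unit advance equals the rod cross-section area.
Rod cross-section A_rod = π/4 × (57.0 mm)² = 2552 mm^2
v = Q_pump / A_rod

v ≈ 380 mm/s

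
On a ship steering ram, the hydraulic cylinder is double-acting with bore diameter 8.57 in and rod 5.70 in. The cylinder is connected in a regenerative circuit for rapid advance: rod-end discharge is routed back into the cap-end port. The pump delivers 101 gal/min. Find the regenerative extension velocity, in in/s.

v ≈ 15.2 in/s

In regeneration the rod-end outflow joins the pump flow into the cap end, so the net volume the pump must supply per unit advance equals the rod cross-section area.
Rod cross-section A_rod = π/4 × (5.70 in)² = 25.52 in^2
v = Q_pump / A_rod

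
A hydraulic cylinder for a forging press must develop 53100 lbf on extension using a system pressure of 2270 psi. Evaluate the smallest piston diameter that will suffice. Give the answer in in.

D ≈ 5.46 in

Extension force acts on the full piston face: F = P × (π/4)D².
D = √(4F / (πP)) = √(4 × 53100 lbf / (π × 2270 psi))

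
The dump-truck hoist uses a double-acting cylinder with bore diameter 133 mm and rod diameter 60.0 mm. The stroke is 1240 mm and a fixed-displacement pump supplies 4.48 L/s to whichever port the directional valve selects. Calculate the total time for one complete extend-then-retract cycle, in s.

t ≈ 6.91 s

Cap-side area A_cap = π/4 × (133 mm)² = 13890 mm^2
Rod-side annular area A_ann = π/4 × (133² − 60.0²) = 11070 mm^2
t_ext = A_cap·L/Q = 3.845 s
t_ret = A_ann·L/Q = 3.063 s
t_cycle = t_ext + t_ret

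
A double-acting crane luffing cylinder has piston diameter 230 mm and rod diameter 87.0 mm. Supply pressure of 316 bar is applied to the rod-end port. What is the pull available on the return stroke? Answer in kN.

F ≈ 1130 kN

Rod-side annular area A_ann = π/4 × (230² − 87.0²) = 35600 mm^2
On retraction the pressure acts on the annular area (bore minus rod).
F = P × A_ann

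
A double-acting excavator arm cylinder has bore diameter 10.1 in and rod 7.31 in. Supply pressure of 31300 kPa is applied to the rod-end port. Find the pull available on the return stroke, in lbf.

F ≈ 1.73e5 lbf

Rod-side annular area A_ann = π/4 × (10.1² − 7.31²) = 38.15 in^2
On retraction the pressure acts on the annular area (bore minus rod).
F = P × A_ann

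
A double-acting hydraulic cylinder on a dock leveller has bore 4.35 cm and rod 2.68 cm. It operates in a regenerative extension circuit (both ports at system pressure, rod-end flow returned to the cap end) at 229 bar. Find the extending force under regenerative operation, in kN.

With equal pressure on both faces, forces on the annular region cancel; the net push is pressure × rod cross-section.
Rod cross-section A_rod = π/4 × (2.68 cm)² = 5.641 cm^2
F = P × A_rod

F ≈ 12.9 kN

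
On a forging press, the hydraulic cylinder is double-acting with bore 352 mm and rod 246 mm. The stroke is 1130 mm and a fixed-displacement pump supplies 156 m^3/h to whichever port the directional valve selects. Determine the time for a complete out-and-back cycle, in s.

Cap-side area A_cap = π/4 × (352 mm)² = 97310 mm^2
Rod-side annular area A_ann = π/4 × (352² − 246²) = 49780 mm^2
t_ext = A_cap·L/Q = 2.538 s
t_ret = A_ann·L/Q = 1.298 s
t_cycle = t_ext + t_ret

t ≈ 3.84 s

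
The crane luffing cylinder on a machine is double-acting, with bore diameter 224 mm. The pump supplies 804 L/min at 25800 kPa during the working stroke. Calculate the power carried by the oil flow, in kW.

W ≈ 346 kW

Hydraulic power = P × Q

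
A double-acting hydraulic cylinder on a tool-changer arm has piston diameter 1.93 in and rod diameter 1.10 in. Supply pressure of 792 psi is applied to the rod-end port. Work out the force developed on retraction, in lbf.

F ≈ 1560 lbf

Rod-side annular area A_ann = π/4 × (1.93² − 1.10²) = 1.975 in^2
On retraction the pressure acts on the annular area (bore minus rod).
F = P × A_ann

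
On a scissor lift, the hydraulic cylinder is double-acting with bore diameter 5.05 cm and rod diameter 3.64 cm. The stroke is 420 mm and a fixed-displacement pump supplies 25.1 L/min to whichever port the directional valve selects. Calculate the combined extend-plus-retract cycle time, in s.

Cap-side area A_cap = π/4 × (5.05 cm)² = 20.03 cm^2
Rod-side annular area A_ann = π/4 × (5.05² − 3.64²) = 9.623 cm^2
t_ext = A_cap·L/Q = 2.011 s
t_ret = A_ann·L/Q = 0.9662 s
t_cycle = t_ext + t_ret

t ≈ 2.98 s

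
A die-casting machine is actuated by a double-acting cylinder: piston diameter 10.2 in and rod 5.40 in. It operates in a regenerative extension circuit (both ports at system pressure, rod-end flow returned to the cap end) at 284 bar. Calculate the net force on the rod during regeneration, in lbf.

F ≈ 94300 lbf

With equal pressure on both faces, forces on the annular region cancel; the net push is pressure × rod cross-section.
Rod cross-section A_rod = π/4 × (5.40 in)² = 22.90 in^2
F = P × A_rod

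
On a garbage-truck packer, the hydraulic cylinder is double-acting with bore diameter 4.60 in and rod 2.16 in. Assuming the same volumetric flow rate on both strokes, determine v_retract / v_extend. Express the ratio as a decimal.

v_ret/v_ext ≈ 1.28

Cap-side area A_cap = π/4 × (4.60 in)² = 16.62 in^2
Rod-side annular area A_ann = π/4 × (4.60² − 2.16²) = 12.95 in^2
For equal Q, v ∝ 1/A, so v_ret/v_ext = A_cap/A_ann.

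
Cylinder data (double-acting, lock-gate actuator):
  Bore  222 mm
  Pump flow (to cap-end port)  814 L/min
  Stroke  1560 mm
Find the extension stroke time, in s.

t ≈ 4.45 s

Cap-side area A_cap = π/4 × (222 mm)² = 38710 mm^2
Swept volume V = A × L; t = V / Q = A·L / Q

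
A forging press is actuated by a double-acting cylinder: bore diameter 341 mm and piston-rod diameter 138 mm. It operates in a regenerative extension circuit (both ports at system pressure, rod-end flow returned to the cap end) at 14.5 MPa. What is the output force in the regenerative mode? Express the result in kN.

With equal pressure on both faces, forces on the annular region cancel; the net push is pressure × rod cross-section.
Rod cross-section A_rod = π/4 × (138 mm)² = 14960 mm^2
F = P × A_rod

F ≈ 217 kN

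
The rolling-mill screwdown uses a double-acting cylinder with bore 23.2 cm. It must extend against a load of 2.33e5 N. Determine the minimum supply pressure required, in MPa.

P ≈ 5.51 MPa

Cap-side area A_cap = π/4 × (23.2 cm)² = 422.7 cm^2
P = F / A = 2.33e5 N / A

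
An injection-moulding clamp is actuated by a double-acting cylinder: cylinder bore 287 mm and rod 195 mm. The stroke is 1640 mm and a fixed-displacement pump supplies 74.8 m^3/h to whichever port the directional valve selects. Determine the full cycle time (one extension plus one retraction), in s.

t ≈ 7.86 s

Cap-side area A_cap = π/4 × (287 mm)² = 64690 mm^2
Rod-side annular area A_ann = π/4 × (287² − 195²) = 34830 mm^2
t_ext = A_cap·L/Q = 5.106 s
t_ret = A_ann·L/Q = 2.749 s
t_cycle = t_ext + t_ret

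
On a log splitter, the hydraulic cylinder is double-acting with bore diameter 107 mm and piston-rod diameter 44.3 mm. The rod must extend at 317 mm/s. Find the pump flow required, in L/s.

Q ≈ 2.85 L/s

Cap-side area A_cap = π/4 × (107 mm)² = 8992 mm^2
Q = A × v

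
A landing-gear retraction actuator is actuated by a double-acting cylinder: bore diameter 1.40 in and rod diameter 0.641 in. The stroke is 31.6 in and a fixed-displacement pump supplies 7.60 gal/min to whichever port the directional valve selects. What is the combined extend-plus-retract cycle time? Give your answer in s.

t ≈ 2.98 s

Cap-side area A_cap = π/4 × (1.40 in)² = 1.539 in^2
Rod-side annular area A_ann = π/4 × (1.40² − 0.641²) = 1.217 in^2
t_ext = A_cap·L/Q = 1.662 s
t_ret = A_ann·L/Q = 1.314 s
t_cycle = t_ext + t_ret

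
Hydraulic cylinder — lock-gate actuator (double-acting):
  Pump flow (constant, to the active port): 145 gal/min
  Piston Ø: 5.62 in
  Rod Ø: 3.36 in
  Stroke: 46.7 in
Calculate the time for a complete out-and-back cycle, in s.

Cap-side area A_cap = π/4 × (5.62 in)² = 24.81 in^2
Rod-side annular area A_ann = π/4 × (5.62² − 3.36²) = 15.94 in^2
t_ext = A_cap·L/Q = 2.075 s
t_ret = A_ann·L/Q = 1.333 s
t_cycle = t_ext + t_ret

t ≈ 3.41 s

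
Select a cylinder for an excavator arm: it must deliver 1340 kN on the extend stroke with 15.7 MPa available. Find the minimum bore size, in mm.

D ≈ 330 mm

Extension force acts on the full piston face: F = P × (π/4)D².
D = √(4F / (πP)) = √(4 × 1340 kN / (π × 15.7 MPa))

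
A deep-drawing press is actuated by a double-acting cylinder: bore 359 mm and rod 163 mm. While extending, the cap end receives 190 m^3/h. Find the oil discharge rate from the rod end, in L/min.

Q_out ≈ 2510 L/min

Cap-side area A_cap = π/4 × (359 mm)² = 1.012e5 mm^2
Rod-side annular area A_ann = π/4 × (359² − 163²) = 80360 mm^2
Piston speed v = Q_in/A_cap; rod-end outflow Q_out = v × A_ann = Q_in × A_ann/A_cap.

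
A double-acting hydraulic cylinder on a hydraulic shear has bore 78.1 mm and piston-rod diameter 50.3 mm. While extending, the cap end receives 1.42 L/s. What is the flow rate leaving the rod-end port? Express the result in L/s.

Cap-side area A_cap = π/4 × (78.1 mm)² = 4791 mm^2
Rod-side annular area A_ann = π/4 × (78.1² − 50.3²) = 2803 mm^2
Piston speed v = Q_in/A_cap; rod-end outflow Q_out = v × A_ann = Q_in × A_ann/A_cap.

Q_out ≈ 0.831 L/s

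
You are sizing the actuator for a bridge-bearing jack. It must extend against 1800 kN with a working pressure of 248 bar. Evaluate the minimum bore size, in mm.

D ≈ 304 mm

Extension force acts on the full piston face: F = P × (π/4)D².
D = √(4F / (πP)) = √(4 × 1800 kN / (π × 248 bar))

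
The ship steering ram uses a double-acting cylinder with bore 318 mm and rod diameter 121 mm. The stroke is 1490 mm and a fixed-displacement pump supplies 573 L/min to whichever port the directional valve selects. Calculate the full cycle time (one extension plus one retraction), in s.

Cap-side area A_cap = π/4 × (318 mm)² = 79420 mm^2
Rod-side annular area A_ann = π/4 × (318² − 121²) = 67920 mm^2
t_ext = A_cap·L/Q = 12.39 s
t_ret = A_ann·L/Q = 10.60 s
t_cycle = t_ext + t_ret

t ≈ 23.0 s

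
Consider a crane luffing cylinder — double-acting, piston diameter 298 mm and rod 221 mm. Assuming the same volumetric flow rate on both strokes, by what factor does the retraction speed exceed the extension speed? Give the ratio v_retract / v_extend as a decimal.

Cap-side area A_cap = π/4 × (298 mm)² = 69750 mm^2
Rod-side annular area A_ann = π/4 × (298² − 221²) = 31390 mm^2
For equal Q, v ∝ 1/A, so v_ret/v_ext = A_cap/A_ann.

v_ret/v_ext ≈ 2.22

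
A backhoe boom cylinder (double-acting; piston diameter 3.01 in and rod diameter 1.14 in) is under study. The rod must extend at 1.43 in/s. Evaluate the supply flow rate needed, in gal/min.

Cap-side area A_cap = π/4 × (3.01 in)² = 7.116 in^2
Q = A × v

Q ≈ 2.64 gal/min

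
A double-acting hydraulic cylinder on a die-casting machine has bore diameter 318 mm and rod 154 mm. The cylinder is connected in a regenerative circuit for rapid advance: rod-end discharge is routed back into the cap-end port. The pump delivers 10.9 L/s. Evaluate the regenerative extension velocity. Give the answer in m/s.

v ≈ 0.585 m/s

In regeneration the rod-end outflow joins the pump flow into the cap end, so the net volume the pump must supply per unit advance equals the rod cross-section area.
Rod cross-section A_rod = π/4 × (154 mm)² = 18630 mm^2
v = Q_pump / A_rod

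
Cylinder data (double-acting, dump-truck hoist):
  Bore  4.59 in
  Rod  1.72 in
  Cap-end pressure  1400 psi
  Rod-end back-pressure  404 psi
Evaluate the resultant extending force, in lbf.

Cap-side area A_cap = π/4 × (4.59 in)² = 16.55 in^2
Rod-side annular area A_ann = π/4 × (4.59² − 1.72²) = 14.22 in^2
Net thrust = P_cap·A_cap − P_rod·A_ann = 23170 lbf − 5746 lbf

F ≈ 17400 lbf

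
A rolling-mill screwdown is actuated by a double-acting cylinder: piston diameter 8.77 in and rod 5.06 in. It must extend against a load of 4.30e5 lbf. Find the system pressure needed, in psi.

Cap-side area A_cap = π/4 × (8.77 in)² = 60.41 in^2
P = F / A = 4.30e5 lbf / A

P ≈ 7120 psi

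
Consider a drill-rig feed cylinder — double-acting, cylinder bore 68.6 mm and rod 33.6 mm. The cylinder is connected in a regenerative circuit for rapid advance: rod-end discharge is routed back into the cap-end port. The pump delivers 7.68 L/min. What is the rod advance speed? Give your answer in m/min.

v ≈ 8.66 m/min

In regeneration the rod-end outflow joins the pump flow into the cap end, so the net volume the pump must supply per unit advance equals the rod cross-section area.
Rod cross-section A_rod = π/4 × (33.6 mm)² = 886.7 mm^2
v = Q_pump / A_rod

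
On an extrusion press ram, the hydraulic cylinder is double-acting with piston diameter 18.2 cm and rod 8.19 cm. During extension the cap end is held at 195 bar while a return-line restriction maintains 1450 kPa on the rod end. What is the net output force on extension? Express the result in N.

Cap-side area A_cap = π/4 × (18.2 cm)² = 260.2 cm^2
Rod-side annular area A_ann = π/4 × (18.2² − 8.19²) = 207.5 cm^2
Net thrust = P_cap·A_cap − P_rod·A_ann = 5.073e5 N − 30080 N

F ≈ 4.77e5 N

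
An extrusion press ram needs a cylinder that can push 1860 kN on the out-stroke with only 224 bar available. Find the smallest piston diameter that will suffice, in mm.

D ≈ 325 mm

Extension force acts on the full piston face: F = P × (π/4)D².
D = √(4F / (πP)) = √(4 × 1860 kN / (π × 224 bar))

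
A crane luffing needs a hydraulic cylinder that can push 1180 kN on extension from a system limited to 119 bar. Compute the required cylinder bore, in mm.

Extension force acts on the full piston face: F = P × (π/4)D².
D = √(4F / (πP)) = √(4 × 1180 kN / (π × 119 bar))

D ≈ 355 mm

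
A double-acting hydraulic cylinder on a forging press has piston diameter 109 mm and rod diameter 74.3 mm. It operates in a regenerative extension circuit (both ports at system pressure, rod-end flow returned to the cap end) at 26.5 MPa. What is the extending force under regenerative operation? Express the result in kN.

With equal pressure on both faces, forces on the annular region cancel; the net push is pressure × rod cross-section.
Rod cross-section A_rod = π/4 × (74.3 mm)² = 4336 mm^2
F = P × A_rod

F ≈ 115 kN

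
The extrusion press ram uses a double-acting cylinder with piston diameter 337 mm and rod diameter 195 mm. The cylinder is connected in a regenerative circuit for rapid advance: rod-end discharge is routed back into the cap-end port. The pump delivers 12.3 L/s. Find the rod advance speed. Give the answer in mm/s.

In regeneration the rod-end outflow joins the pump flow into the cap end, so the net volume the pump must supply per unit advance equals the rod cross-section area.
Rod cross-section A_rod = π/4 × (195 mm)² = 29860 mm^2
v = Q_pump / A_rod

v ≈ 412 mm/s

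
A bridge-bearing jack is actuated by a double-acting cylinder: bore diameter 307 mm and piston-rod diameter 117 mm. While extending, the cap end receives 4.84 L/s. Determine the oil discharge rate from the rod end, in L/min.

Q_out ≈ 248 L/min

Cap-side area A_cap = π/4 × (307 mm)² = 74020 mm^2
Rod-side annular area A_ann = π/4 × (307² − 117²) = 63270 mm^2
Piston speed v = Q_in/A_cap; rod-end outflow Q_out = v × A_ann = Q_in × A_ann/A_cap.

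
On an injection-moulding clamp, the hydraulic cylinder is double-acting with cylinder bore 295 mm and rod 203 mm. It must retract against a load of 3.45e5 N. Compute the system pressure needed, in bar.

Rod-side annular area A_ann = π/4 × (295² − 203²) = 35980 mm^2
Retraction: pressure acts on the annular area.
P = F / A = 3.45e5 N / A

P ≈ 95.9 bar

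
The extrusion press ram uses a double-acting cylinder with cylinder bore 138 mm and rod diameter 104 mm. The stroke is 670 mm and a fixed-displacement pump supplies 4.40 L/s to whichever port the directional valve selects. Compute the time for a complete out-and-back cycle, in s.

Cap-side area A_cap = π/4 × (138 mm)² = 14960 mm^2
Rod-side annular area A_ann = π/4 × (138² − 104²) = 6462 mm^2
t_ext = A_cap·L/Q = 2.278 s
t_ret = A_ann·L/Q = 0.9840 s
t_cycle = t_ext + t_ret

t ≈ 3.26 s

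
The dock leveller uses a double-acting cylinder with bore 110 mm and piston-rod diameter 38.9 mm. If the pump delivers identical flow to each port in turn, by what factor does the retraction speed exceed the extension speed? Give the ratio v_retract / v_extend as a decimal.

Cap-side area A_cap = π/4 × (110 mm)² = 9503 mm^2
Rod-side annular area A_ann = π/4 × (110² − 38.9²) = 8315 mm^2
For equal Q, v ∝ 1/A, so v_ret/v_ext = A_cap/A_ann.

v_ret/v_ext ≈ 1.14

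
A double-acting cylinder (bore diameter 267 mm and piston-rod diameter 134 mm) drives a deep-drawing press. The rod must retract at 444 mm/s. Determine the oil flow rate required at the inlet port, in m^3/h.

Rod-side annular area A_ann = π/4 × (267² − 134²) = 41890 mm^2
Q = A × v

Q ≈ 67.0 m^3/h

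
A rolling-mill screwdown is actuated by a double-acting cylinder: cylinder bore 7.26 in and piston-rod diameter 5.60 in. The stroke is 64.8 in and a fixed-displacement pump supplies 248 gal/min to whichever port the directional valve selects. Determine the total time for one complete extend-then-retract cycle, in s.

t ≈ 3.95 s

Cap-side area A_cap = π/4 × (7.26 in)² = 41.40 in^2
Rod-side annular area A_ann = π/4 × (7.26² − 5.60²) = 16.77 in^2
t_ext = A_cap·L/Q = 2.809 s
t_ret = A_ann·L/Q = 1.138 s
t_cycle = t_ext + t_ret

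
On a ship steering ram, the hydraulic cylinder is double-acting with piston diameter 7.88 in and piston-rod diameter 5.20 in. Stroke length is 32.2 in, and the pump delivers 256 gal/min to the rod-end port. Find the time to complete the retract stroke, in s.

t ≈ 0.899 s

Rod-side annular area A_ann = π/4 × (7.88² − 5.20²) = 27.53 in^2
Swept volume V = A × L; t = V / Q = A·L / Q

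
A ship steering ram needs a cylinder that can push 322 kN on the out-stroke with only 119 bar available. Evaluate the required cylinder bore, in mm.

Extension force acts on the full piston face: F = P × (π/4)D².
D = √(4F / (πP)) = √(4 × 322 kN / (π × 119 bar))

D ≈ 186 mm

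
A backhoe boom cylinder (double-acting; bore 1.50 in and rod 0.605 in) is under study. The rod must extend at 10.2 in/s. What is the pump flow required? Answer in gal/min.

Q ≈ 4.68 gal/min

Cap-side area A_cap = π/4 × (1.50 in)² = 1.767 in^2
Q = A × v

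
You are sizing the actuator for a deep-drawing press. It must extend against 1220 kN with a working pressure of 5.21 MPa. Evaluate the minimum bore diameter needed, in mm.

Extension force acts on the full piston face: F = P × (π/4)D².
D = √(4F / (πP)) = √(4 × 1220 kN / (π × 5.21 MPa))

D ≈ 546 mm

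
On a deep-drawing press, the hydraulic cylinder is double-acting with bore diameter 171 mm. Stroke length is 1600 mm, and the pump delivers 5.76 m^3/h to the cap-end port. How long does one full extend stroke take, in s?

Cap-side area A_cap = π/4 × (171 mm)² = 22970 mm^2
Swept volume V = A × L; t = V / Q = A·L / Q

t ≈ 23.0 s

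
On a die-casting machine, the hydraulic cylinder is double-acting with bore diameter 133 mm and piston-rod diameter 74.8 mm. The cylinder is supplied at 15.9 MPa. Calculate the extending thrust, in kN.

Cap-side area A_cap = π/4 × (133 mm)² = 13890 mm^2
F = P × A_cap = 15.9 MPa × A_cap

F ≈ 221 kN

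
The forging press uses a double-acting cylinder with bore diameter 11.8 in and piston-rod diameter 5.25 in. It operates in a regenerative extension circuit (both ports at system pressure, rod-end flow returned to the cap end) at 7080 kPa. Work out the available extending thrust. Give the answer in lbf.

With equal pressure on both faces, forces on the annular region cancel; the net push is pressure × rod cross-section.
Rod cross-section A_rod = π/4 × (5.25 in)² = 21.65 in^2
F = P × A_rod

F ≈ 22200 lbf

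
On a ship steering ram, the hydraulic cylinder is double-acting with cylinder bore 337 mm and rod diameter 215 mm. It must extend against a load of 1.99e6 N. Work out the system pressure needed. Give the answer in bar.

Cap-side area A_cap = π/4 × (337 mm)² = 89200 mm^2
P = F / A = 1.99e6 N / A

P ≈ 223 bar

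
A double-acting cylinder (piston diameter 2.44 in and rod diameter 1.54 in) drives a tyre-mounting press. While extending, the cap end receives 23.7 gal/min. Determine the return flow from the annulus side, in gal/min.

Cap-side area A_cap = π/4 × (2.44 in)² = 4.676 in^2
Rod-side annular area A_ann = π/4 × (2.44² − 1.54²) = 2.813 in^2
Piston speed v = Q_in/A_cap; rod-end outflow Q_out = v × A_ann = Q_in × A_ann/A_cap.

Q_out ≈ 14.3 gal/min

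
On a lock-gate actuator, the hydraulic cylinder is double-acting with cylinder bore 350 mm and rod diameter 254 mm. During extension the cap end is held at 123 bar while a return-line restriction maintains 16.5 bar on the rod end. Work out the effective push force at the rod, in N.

F ≈ 1.11e6 N

Cap-side area A_cap = π/4 × (350 mm)² = 96210 mm^2
Rod-side annular area A_ann = π/4 × (350² − 254²) = 45540 mm^2
Net thrust = P_cap·A_cap − P_rod·A_ann = 1.183e6 N − 75140 N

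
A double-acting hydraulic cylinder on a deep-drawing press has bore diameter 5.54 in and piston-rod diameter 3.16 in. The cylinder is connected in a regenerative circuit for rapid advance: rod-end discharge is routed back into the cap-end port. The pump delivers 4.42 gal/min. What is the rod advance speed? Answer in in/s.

v ≈ 2.17 in/s

In regeneration the rod-end outflow joins the pump flow into the cap end, so the net volume the pump must supply per unit advance equals the rod cross-section area.
Rod cross-section A_rod = π/4 × (3.16 in)² = 7.843 in^2
v = Q_pump / A_rod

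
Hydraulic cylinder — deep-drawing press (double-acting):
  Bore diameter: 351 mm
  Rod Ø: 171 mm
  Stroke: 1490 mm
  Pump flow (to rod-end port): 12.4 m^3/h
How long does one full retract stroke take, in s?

t ≈ 31.9 s

Rod-side annular area A_ann = π/4 × (351² − 171²) = 73800 mm^2
Swept volume V = A × L; t = V / Q = A·L / Q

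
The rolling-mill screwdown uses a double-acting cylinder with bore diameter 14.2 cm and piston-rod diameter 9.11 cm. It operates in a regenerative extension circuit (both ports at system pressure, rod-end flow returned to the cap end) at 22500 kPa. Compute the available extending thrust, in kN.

F ≈ 147 kN

With equal pressure on both faces, forces on the annular region cancel; the net push is pressure × rod cross-section.
Rod cross-section A_rod = π/4 × (9.11 cm)² = 65.18 cm^2
F = P × A_rod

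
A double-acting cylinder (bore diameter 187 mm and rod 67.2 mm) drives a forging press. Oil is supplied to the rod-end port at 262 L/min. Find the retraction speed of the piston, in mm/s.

Rod-side annular area A_ann = π/4 × (187² − 67.2²) = 23920 mm^2
Flow into the rod-end port fills the annular volume.
v = Q / A

v ≈ 183 mm/s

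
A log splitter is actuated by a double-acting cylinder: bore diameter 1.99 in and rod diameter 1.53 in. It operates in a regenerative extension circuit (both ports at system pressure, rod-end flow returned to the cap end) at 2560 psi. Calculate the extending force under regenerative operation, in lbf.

With equal pressure on both faces, forces on the annular region cancel; the net push is pressure × rod cross-section.
Rod cross-section A_rod = π/4 × (1.53 in)² = 1.839 in^2
F = P × A_rod

F ≈ 4710 lbf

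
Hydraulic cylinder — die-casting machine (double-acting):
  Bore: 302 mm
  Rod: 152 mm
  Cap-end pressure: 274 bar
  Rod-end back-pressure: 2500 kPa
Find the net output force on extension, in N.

Cap-side area A_cap = π/4 × (302 mm)² = 71630 mm^2
Rod-side annular area A_ann = π/4 × (302² − 152²) = 53490 mm^2
Net thrust = P_cap·A_cap − P_rod·A_ann = 1.963e6 N − 1.337e5 N

F ≈ 1.83e6 N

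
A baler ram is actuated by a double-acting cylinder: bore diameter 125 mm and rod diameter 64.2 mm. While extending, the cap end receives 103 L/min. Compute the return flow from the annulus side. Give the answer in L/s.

Cap-side area A_cap = π/4 × (125 mm)² = 12270 mm^2
Rod-side annular area A_ann = π/4 × (125² − 64.2²) = 9035 mm^2
Piston speed v = Q_in/A_cap; rod-end outflow Q_out = v × A_ann = Q_in × A_ann/A_cap.

Q_out ≈ 1.26 L/s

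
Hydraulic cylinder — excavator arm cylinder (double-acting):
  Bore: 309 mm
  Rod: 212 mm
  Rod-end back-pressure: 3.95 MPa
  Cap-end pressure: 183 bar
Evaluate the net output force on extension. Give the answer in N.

F ≈ 1.22e6 N

Cap-side area A_cap = π/4 × (309 mm)² = 74990 mm^2
Rod-side annular area A_ann = π/4 × (309² − 212²) = 39690 mm^2
Net thrust = P_cap·A_cap − P_rod·A_ann = 1.372e6 N − 1.568e5 N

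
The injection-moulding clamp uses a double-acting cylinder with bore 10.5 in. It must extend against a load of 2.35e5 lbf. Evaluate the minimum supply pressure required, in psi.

P ≈ 2710 psi

Cap-side area A_cap = π/4 × (10.5 in)² = 86.59 in^2
P = F / A = 2.35e5 lbf / A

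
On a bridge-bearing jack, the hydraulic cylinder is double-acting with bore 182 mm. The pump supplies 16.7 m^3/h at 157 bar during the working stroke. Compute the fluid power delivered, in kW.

Hydraulic power = P × Q

W ≈ 72.8 kW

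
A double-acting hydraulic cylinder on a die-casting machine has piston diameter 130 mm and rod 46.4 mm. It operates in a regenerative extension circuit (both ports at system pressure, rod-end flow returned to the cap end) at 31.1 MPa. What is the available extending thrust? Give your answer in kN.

F ≈ 52.6 kN

With equal pressure on both faces, forces on the annular region cancel; the net push is pressure × rod cross-section.
Rod cross-section A_rod = π/4 × (46.4 mm)² = 1691 mm^2
F = P × A_rod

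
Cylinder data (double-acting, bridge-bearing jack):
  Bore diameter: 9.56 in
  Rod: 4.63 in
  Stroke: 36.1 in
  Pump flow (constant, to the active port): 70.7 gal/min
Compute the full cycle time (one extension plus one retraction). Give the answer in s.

t ≈ 16.8 s

Cap-side area A_cap = π/4 × (9.56 in)² = 71.78 in^2
Rod-side annular area A_ann = π/4 × (9.56² − 4.63²) = 54.94 in^2
t_ext = A_cap·L/Q = 9.520 s
t_ret = A_ann·L/Q = 7.287 s
t_cycle = t_ext + t_ret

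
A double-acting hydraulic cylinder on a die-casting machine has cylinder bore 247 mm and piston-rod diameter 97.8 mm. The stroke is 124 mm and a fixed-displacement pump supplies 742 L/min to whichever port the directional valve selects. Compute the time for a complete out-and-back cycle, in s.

t ≈ 0.886 s

Cap-side area A_cap = π/4 × (247 mm)² = 47920 mm^2
Rod-side annular area A_ann = π/4 × (247² − 97.8²) = 40400 mm^2
t_ext = A_cap·L/Q = 0.4805 s
t_ret = A_ann·L/Q = 0.4051 s
t_cycle = t_ext + t_ret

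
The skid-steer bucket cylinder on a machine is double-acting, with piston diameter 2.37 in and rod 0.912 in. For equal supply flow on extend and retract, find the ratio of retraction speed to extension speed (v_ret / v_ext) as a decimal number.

Cap-side area A_cap = π/4 × (2.37 in)² = 4.412 in^2
Rod-side annular area A_ann = π/4 × (2.37² − 0.912²) = 3.758 in^2
For equal Q, v ∝ 1/A, so v_ret/v_ext = A_cap/A_ann.

v_ret/v_ext ≈ 1.17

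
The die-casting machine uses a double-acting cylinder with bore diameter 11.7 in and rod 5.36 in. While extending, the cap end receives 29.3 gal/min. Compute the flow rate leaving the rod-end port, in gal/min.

Cap-side area A_cap = π/4 × (11.7 in)² = 107.5 in^2
Rod-side annular area A_ann = π/4 × (11.7² − 5.36²) = 84.95 in^2
Piston speed v = Q_in/A_cap; rod-end outflow Q_out = v × A_ann = Q_in × A_ann/A_cap.

Q_out ≈ 23.2 gal/min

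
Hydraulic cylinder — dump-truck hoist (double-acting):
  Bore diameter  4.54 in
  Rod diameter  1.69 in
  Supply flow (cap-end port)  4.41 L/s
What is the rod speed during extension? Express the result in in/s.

Cap-side area A_cap = π/4 × (4.54 in)² = 16.19 in^2
v = Q / A

v ≈ 16.6 in/s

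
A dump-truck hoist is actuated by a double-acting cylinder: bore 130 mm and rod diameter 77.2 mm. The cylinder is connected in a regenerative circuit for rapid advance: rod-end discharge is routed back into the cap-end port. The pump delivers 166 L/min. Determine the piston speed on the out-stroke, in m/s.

v ≈ 0.591 m/s

In regeneration the rod-end outflow joins the pump flow into the cap end, so the net volume the pump must supply per unit advance equals the rod cross-section area.
Rod cross-section A_rod = π/4 × (77.2 mm)² = 4681 mm^2
v = Q_pump / A_rod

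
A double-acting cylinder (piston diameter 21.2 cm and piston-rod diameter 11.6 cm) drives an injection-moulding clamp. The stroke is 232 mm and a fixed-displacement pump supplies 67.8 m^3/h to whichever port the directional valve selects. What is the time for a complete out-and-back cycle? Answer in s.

Cap-side area A_cap = π/4 × (21.2 cm)² = 353.0 cm^2
Rod-side annular area A_ann = π/4 × (21.2² − 11.6²) = 247.3 cm^2
t_ext = A_cap·L/Q = 0.4348 s
t_ret = A_ann·L/Q = 0.3046 s
t_cycle = t_ext + t_ret

t ≈ 0.739 s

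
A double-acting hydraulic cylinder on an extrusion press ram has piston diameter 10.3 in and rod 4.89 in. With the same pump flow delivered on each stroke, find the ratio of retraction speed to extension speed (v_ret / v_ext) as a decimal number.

Cap-side area A_cap = π/4 × (10.3 in)² = 83.32 in^2
Rod-side annular area A_ann = π/4 × (10.3² − 4.89²) = 64.54 in^2
For equal Q, v ∝ 1/A, so v_ret/v_ext = A_cap/A_ann.

v_ret/v_ext ≈ 1.29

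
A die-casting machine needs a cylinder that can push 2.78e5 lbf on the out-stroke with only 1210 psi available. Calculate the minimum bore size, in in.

D ≈ 17.1 in

Extension force acts on the full piston face: F = P × (π/4)D².
D = √(4F / (πP)) = √(4 × 2.78e5 lbf / (π × 1210 psi))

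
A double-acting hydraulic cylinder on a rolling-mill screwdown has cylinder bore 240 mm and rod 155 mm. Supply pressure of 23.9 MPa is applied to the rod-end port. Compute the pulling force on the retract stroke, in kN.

Rod-side annular area A_ann = π/4 × (240² − 155²) = 26370 mm^2
On retraction the pressure acts on the annular area (bore minus rod).
F = P × A_ann

F ≈ 630 kN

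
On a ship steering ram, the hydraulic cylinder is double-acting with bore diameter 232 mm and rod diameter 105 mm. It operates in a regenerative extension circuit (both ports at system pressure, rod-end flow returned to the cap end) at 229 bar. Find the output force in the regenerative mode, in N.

F ≈ 1.98e5 N

With equal pressure on both faces, forces on the annular region cancel; the net push is pressure × rod cross-section.
Rod cross-section A_rod = π/4 × (105 mm)² = 8659 mm^2
F = P × A_rod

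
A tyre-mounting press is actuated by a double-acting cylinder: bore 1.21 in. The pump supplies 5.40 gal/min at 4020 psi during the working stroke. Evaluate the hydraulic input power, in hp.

Hydraulic power = P × Q

W ≈ 12.7 hp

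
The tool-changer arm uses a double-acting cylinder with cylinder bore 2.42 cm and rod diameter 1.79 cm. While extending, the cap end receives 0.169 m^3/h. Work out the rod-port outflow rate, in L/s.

Q_out ≈ 0.0213 L/s

Cap-side area A_cap = π/4 × (2.42 cm)² = 4.600 cm^2
Rod-side annular area A_ann = π/4 × (2.42² − 1.79²) = 2.083 cm^2
Piston speed v = Q_in/A_cap; rod-end outflow Q_out = v × A_ann = Q_in × A_ann/A_cap.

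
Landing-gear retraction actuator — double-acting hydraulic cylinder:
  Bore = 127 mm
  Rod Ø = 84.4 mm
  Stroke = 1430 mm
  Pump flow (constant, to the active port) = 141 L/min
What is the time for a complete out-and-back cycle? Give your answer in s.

t ≈ 12.0 s

Cap-side area A_cap = π/4 × (127 mm)² = 12670 mm^2
Rod-side annular area A_ann = π/4 × (127² − 84.4²) = 7073 mm^2
t_ext = A_cap·L/Q = 7.708 s
t_ret = A_ann·L/Q = 4.304 s
t_cycle = t_ext + t_ret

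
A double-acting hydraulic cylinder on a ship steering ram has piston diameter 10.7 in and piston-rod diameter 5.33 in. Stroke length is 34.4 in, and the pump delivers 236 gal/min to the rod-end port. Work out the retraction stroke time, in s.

Rod-side annular area A_ann = π/4 × (10.7² − 5.33²) = 67.61 in^2
Swept volume V = A × L; t = V / Q = A·L / Q

t ≈ 2.56 s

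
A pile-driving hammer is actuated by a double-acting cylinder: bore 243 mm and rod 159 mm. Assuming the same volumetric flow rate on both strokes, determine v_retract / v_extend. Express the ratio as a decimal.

Cap-side area A_cap = π/4 × (243 mm)² = 46380 mm^2
Rod-side annular area A_ann = π/4 × (243² − 159²) = 26520 mm^2
For equal Q, v ∝ 1/A, so v_ret/v_ext = A_cap/A_ann.

v_ret/v_ext ≈ 1.75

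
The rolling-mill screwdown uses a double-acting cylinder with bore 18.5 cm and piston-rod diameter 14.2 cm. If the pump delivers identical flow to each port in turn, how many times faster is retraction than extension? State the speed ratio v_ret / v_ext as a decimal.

Cap-side area A_cap = π/4 × (18.5 cm)² = 268.8 cm^2
Rod-side annular area A_ann = π/4 × (18.5² − 14.2²) = 110.4 cm^2
For equal Q, v ∝ 1/A, so v_ret/v_ext = A_cap/A_ann.

v_ret/v_ext ≈ 2.43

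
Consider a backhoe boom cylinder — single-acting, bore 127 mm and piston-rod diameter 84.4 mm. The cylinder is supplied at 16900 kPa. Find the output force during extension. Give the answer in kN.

F ≈ 214 kN

Cap-side area A_cap = π/4 × (127 mm)² = 12670 mm^2
F = P × A_cap = 16900 kPa × A_cap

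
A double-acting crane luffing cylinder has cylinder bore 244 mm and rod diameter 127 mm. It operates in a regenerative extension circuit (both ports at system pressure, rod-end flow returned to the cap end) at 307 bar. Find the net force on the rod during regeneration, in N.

F ≈ 3.89e5 N

With equal pressure on both faces, forces on the annular region cancel; the net push is pressure × rod cross-section.
Rod cross-section A_rod = π/4 × (127 mm)² = 12670 mm^2
F = P × A_rod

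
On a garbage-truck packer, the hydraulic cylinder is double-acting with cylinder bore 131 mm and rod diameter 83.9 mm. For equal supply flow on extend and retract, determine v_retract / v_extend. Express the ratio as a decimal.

Cap-side area A_cap = π/4 × (131 mm)² = 13480 mm^2
Rod-side annular area A_ann = π/4 × (131² − 83.9²) = 7950 mm^2
For equal Q, v ∝ 1/A, so v_ret/v_ext = A_cap/A_ann.

v_ret/v_ext ≈ 1.70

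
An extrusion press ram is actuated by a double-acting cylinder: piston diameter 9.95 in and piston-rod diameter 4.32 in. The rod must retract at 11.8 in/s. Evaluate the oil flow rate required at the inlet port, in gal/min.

Rod-side annular area A_ann = π/4 × (9.95² − 4.32²) = 63.10 in^2
Q = A × v

Q ≈ 193 gal/min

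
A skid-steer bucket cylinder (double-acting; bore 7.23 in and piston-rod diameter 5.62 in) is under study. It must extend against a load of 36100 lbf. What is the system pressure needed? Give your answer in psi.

P ≈ 879 psi

Cap-side area A_cap = π/4 × (7.23 in)² = 41.06 in^2
P = F / A = 36100 lbf / A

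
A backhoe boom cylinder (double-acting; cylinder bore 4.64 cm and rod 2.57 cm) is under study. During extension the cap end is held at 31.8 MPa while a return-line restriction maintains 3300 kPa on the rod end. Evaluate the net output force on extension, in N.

Cap-side area A_cap = π/4 × (4.64 cm)² = 16.91 cm^2
Rod-side annular area A_ann = π/4 × (4.64² − 2.57²) = 11.72 cm^2
Net thrust = P_cap·A_cap − P_rod·A_ann = 53770 N − 3868 N

F ≈ 49900 N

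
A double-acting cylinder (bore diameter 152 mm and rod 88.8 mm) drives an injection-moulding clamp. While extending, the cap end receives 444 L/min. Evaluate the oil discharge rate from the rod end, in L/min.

Q_out ≈ 292 L/min

Cap-side area A_cap = π/4 × (152 mm)² = 18150 mm^2
Rod-side annular area A_ann = π/4 × (152² − 88.8²) = 11950 mm^2
Piston speed v = Q_in/A_cap; rod-end outflow Q_out = v × A_ann = Q_in × A_ann/A_cap.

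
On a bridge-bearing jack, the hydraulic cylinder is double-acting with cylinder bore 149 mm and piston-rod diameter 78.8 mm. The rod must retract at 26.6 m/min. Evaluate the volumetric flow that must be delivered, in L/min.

Rod-side annular area A_ann = π/4 × (149² − 78.8²) = 12560 mm^2
Q = A × v

Q ≈ 334 L/min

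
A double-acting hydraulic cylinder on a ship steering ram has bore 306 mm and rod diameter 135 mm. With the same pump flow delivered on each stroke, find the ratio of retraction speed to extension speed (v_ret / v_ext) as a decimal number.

Cap-side area A_cap = π/4 × (306 mm)² = 73540 mm^2
Rod-side annular area A_ann = π/4 × (306² − 135²) = 59230 mm^2
For equal Q, v ∝ 1/A, so v_ret/v_ext = A_cap/A_ann.

v_ret/v_ext ≈ 1.24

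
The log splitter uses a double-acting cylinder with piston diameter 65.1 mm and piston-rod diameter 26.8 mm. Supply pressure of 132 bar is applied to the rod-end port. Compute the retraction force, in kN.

Rod-side annular area A_ann = π/4 × (65.1² − 26.8²) = 2764 mm^2
On retraction the pressure acts on the annular area (bore minus rod).
F = P × A_ann

F ≈ 36.5 kN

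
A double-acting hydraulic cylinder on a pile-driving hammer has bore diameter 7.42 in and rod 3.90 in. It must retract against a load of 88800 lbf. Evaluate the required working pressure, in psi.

P ≈ 2840 psi

Rod-side annular area A_ann = π/4 × (7.42² − 3.90²) = 31.30 in^2
Retraction: pressure acts on the annular area.
P = F / A = 88800 lbf / A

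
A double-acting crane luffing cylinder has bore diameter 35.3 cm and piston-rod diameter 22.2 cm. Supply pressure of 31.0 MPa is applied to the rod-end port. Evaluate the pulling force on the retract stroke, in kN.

F ≈ 1830 kN

Rod-side annular area A_ann = π/4 × (35.3² − 22.2²) = 591.6 cm^2
On retraction the pressure acts on the annular area (bore minus rod).
F = P × A_ann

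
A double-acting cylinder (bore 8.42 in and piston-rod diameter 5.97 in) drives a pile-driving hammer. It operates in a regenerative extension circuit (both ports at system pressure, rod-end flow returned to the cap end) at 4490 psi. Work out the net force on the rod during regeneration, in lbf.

F ≈ 1.26e5 lbf

With equal pressure on both faces, forces on the annular region cancel; the net push is pressure × rod cross-section.
Rod cross-section A_rod = π/4 × (5.97 in)² = 27.99 in^2
F = P × A_rod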